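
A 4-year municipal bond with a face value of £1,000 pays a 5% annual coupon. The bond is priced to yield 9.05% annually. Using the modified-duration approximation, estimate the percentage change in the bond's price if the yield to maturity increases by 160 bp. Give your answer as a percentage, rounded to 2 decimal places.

Periodic yield y = 0.0905. Modified duration first:
  t   CF        PV=CF/(1+0.0905)^t    t·PV
  1        50.00        45.8505        45.8505
  2        50.00        42.0454        84.0908
  3        50.00        38.5561       115.6683
  4     1,050.00       742.4832     2,969.9327
  Σ                    868.9352     3,215.5424
P = 868.9352; D_Mac = 3.70055 yrs; D_mod = 3.70055/(1+0.0905) = 3.39345 yrs.
ΔP/P ≈ -D_mod · Δy = -3.39345 × (+0.016) = -0.054295 = -5.4295%.

-5.43%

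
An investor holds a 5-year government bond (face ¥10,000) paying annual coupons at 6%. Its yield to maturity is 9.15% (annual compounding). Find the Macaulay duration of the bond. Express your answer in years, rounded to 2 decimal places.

4.42 years

Periodic yield y = 0.0915. Discount each cash flow and weight by its year:
  t   CF        PV=CF/(1+0.0915)^t    t·PV
  1       600.00       549.7022       549.7022
  2       600.00       503.6209     1,007.2419
  3       600.00       461.4026     1,384.2078
  4       600.00       422.7234     1,690.8936
  5    10,600.00     6,842.0645    34,210.3226
  Σ                  8,779.5137    38,842.3681
Price P = Σ PV = 8,779.5137.
Macaulay duration = Σ(t·PV) / P = 38,842.3681 / 8,779.5137 = 4.42420 years.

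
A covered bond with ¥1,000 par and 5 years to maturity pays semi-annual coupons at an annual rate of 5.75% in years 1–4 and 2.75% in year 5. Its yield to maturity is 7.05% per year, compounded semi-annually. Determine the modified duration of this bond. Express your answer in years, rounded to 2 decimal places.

4.24 years

Periodic yield y = 0.03525. First find Macaulay duration:
  t   CF        PV=CF/(1+0.03525)^t    t·PV
  1        28.75        27.7711        27.7711
  2        28.75        26.8255        53.6509
  3        28.75        25.9121        77.7362
  4        28.75        25.0298       100.1191
  5        28.75        24.1775       120.8876
  6        28.75        23.3543       140.1257
  7        28.75        22.5591       157.9135
  8        28.75        21.7909       174.3275
  9        13.75        10.0669        90.6021
  10    1,013.75       716.9328     7,169.3284
  Σ                    924.4199     8,112.4620
P = 924.4199; Macaulay duration = 8,112.4620 / 924.4199 = 8.77573 half-year periods = 4.38787 years.
Modified duration = D_Mac / (1 + y) = 4.38787 / 1.03525 = 4.23846 years.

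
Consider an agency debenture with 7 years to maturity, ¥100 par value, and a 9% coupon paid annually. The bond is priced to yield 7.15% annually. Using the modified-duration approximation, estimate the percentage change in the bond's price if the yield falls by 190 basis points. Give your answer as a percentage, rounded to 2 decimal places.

+9.86%

Periodic yield y = 0.0715. Modified duration first:
  t   CF        PV=CF/(1+0.0715)^t    t·PV
  1         9.00         8.3994         8.3994
  2         9.00         7.8390        15.6779
  3         9.00         7.3159        21.9476
  4         9.00         6.8277        27.3108
  5         9.00         6.3721        31.8604
  6         9.00         5.9469        35.6813
  7       109.00        67.2173       470.5213
  Σ                    109.9183       611.3988
P = 109.9183; D_Mac = 5.56230 yrs; D_mod = 5.56230/(1+0.0715) = 5.19114 yrs.
ΔP/P ≈ -D_mod · Δy = -5.19114 × (-0.019) = +0.098632 = +9.8632%.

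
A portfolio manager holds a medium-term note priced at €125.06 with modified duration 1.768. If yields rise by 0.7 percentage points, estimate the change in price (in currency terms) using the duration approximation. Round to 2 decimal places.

Duration approximation: ΔP/P ≈ -D_mod · Δy = -1.768 × (+0.007) = -0.012376.
ΔP ≈ 125.06 × (-0.012376) = -1.54774256.

-€1.55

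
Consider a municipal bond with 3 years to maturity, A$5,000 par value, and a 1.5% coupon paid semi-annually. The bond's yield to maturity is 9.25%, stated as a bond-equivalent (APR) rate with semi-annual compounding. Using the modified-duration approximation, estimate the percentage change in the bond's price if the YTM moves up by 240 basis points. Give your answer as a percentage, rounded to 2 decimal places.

-6.74%

Periodic yield y = 0.04625. Modified duration first:
  t   CF        PV=CF/(1+0.04625)^t    t·PV
  1        37.50        35.8423        35.8423
  2        37.50        34.2579        68.5157
  3        37.50        32.7435        98.2304
  4        37.50        31.2960       125.1842
  5        37.50        29.9126       149.5629
  6     5,037.50     3,840.6279    23,043.7674
  Σ                  4,004.6802    23,521.1030
P = 4,004.6802; D_Mac = 5.87340 half-year periods = 2.93670 yrs; D_mod = 2.93670/(1+0.04625) = 2.80688 yrs.
ΔP/P ≈ -D_mod · Δy = -2.80688 × (+0.024) = -0.067365 = -6.7365%.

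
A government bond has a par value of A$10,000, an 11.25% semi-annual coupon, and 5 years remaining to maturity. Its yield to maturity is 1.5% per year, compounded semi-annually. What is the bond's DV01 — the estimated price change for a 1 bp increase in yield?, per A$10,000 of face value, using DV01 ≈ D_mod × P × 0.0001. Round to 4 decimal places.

Periodic yield y = 0.0075.
  t   CF        PV=CF/(1+0.0075)^t    t·PV
  1       562.50       558.3127       558.3127
  2       562.50       554.1565     1,108.3130
  3       562.50       550.0312     1,650.0937
  4       562.50       545.9367     2,183.7469
  5       562.50       541.8727     2,709.3634
  6       562.50       537.8389     3,227.0333
  7       562.50       533.8351     3,736.8459
  8       562.50       529.8612     4,238.8893
  9       562.50       525.9168     4,733.2511
  10   10,562.50     9,802.0333    98,020.3331
  Σ                 14,679.7950   122,166.1822
P = 14,679.7950; D_Mac = 8.32206 half-year periods = 4.16103 yrs; D_mod = 4.13006 yrs.
DV01 ≈ 4.13006 × 14,679.7950 × 0.0001 = 6.062838.

A$6.0628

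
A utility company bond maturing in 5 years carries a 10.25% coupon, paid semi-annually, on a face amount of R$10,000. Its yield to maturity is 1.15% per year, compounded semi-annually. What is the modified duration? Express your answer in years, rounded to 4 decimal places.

4.1922 years

Periodic yield y = 0.00575. First find Macaulay duration:
  t   CF        PV=CF/(1+0.00575)^t    t·PV
  1       512.50       509.5700       509.5700
  2       512.50       506.6567     1,013.3134
  3       512.50       503.7601     1,511.2802
  4       512.50       500.8800     2,003.5201
  5       512.50       498.0164     2,490.0821
  6       512.50       495.1692     2,971.0152
  7       512.50       492.3383     3,446.3678
  8       512.50       489.5235     3,916.1880
  9       512.50       486.7248     4,380.5234
  10   10,512.50     9,926.7160    99,267.1598
  Σ                 14,409.3549   121,509.0200
P = 14,409.3549; Macaulay duration = 121,509.0200 / 14,409.3549 = 8.43265 half-year periods = 4.21632 years.
Modified duration = D_Mac / (1 + y) = 4.21632 / 1.00575 = 4.19222 years.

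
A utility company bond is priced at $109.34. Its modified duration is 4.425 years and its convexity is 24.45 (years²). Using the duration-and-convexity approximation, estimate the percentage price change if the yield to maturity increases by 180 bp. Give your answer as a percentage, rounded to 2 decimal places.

-7.57%

Duration effect: -D_mod·Δy = -4.425 × (+0.018) = -0.079650
Convexity effect: ½·C·(Δy)² = 0.5 × 24.45 × (0.018)² = +0.0039609
ΔP/P ≈ -0.079650 + 0.0039609 = -0.0756891
= -7.56891%.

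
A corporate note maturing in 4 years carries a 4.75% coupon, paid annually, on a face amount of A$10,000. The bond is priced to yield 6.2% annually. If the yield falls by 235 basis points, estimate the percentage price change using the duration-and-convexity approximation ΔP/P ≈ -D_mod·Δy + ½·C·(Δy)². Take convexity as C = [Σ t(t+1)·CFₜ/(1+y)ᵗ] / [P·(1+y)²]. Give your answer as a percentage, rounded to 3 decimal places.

+8.696%

With y = 0.062:
  t   CF        PV=CF/(1+0.062)^t    t·PV        t(t+1)·PV
  1       475.00       447.2693       447.2693         894.5386
  2       475.00       421.1575       842.3151       2,526.9452
  3       475.00       396.5702     1,189.7106       4,758.8422
  4    10,475.00     8,234.8552    32,939.4206     164,697.1031
  Σ                  9,499.8522    35,418.7155     172,877.4291
P = 9,499.8522; D_Mac = 3.72834 yrs; D_mod = 3.51068 yrs; C = 16.13513.
Duration effect: -3.51068 × (-0.0235) = +0.082501
Convexity effect: 0.5 × 16.13513 × (-0.0235)² = +0.0044553
ΔP/P ≈ +0.082501 + 0.0044553 = +0.086956 = +8.6956%.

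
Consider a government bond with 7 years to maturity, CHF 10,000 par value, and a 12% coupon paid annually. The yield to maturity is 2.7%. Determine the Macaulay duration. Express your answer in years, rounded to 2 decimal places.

5.52 years

Periodic yield y = 0.027. Discount each cash flow and weight by its year:
  t   CF        PV=CF/(1+0.027)^t    t·PV
  1     1,200.00     1,168.4518     1,168.4518
  2     1,200.00     1,137.7330     2,275.4660
  3     1,200.00     1,107.8218     3,323.4655
  4     1,200.00     1,078.6970     4,314.7880
  5     1,200.00     1,050.3379     5,251.6894
  6     1,200.00     1,022.7243     6,136.3459
  7    11,200.00     9,294.4762    65,061.3331
  Σ                 15,860.2420    87,531.5397
Price P = Σ PV = 15,860.2420.
Macaulay duration = Σ(t·PV) / P = 87,531.5397 / 15,860.2420 = 5.51893 years.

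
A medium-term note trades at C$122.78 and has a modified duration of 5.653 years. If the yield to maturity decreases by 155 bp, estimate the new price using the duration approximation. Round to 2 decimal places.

C$133.54

Duration approximation: ΔP/P ≈ -D_mod · Δy = -5.653 × (-0.0155) = +0.0876215.
New price ≈ 122.78 × (1 + 0.0876215) = 133.53816777.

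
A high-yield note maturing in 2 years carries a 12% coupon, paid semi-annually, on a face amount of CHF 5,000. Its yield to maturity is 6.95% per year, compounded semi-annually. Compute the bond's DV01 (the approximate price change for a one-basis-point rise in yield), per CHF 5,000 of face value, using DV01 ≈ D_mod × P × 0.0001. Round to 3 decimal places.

Periodic yield y = 0.03475.
  t   CF        PV=CF/(1+0.03475)^t    t·PV
  1       300.00       289.9251       289.9251
  2       300.00       280.1886       560.3771
  3       300.00       270.7790       812.3369
  4     5,300.00     4,623.1090    18,492.4358
  Σ                  5,464.0016    20,155.0750
P = 5,464.0016; D_Mac = 3.68870 half-year periods = 1.84435 yrs; D_mod = 1.78241 yrs.
DV01 ≈ 1.78241 × 5,464.0016 × 0.0001 = 0.973910.

CHF 0.974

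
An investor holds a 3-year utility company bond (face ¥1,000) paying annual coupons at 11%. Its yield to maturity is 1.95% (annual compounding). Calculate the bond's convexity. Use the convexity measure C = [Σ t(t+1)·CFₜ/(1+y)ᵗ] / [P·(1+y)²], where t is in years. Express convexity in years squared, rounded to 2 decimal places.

10.24

With y = 0.0195:
  t   CF        PV=CF/(1+0.0195)^t    t·PV        t(t+1)·PV
  1       110.00       107.8960       107.8960         215.7921
  2       110.00       105.8323       211.6646         634.9938
  3     1,110.00     1,047.5175     3,142.5525      12,570.2100
  Σ                  1,261.2458     3,462.1131      13,420.9959
P = 1,261.2458.
Convexity = Σ t(t+1)·PV / [P·(1+y)²] = 13,420.9959 / (1,261.2458 × 1.039380) = 10.23789.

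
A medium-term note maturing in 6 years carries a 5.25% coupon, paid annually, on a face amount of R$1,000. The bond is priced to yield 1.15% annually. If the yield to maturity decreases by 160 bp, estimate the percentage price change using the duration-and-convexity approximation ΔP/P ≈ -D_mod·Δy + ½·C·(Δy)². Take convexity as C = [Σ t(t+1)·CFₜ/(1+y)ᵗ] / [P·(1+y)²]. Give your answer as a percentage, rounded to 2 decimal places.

With y = 0.0115:
  t   CF        PV=CF/(1+0.0115)^t    t·PV        t(t+1)·PV
  1        52.50        51.9031        51.9031         103.8062
  2        52.50        51.3130       102.6260         307.8781
  3        52.50        50.7296       152.1889         608.7555
  4        52.50        50.1529       200.6115       1,003.0573
  5        52.50        49.5827       247.9133       1,487.4800
  6     1,052.50       982.7132     5,896.2791      41,273.9537
  Σ                  1,236.3945     6,651.5219      44,784.9307
P = 1,236.3945; D_Mac = 5.37977 yrs; D_mod = 5.31861 yrs; C = 35.40325.
Duration effect: -5.31861 × (-0.016) = +0.085098
Convexity effect: 0.5 × 35.40325 × (-0.016)² = +0.0045316
ΔP/P ≈ +0.085098 + 0.0045316 = +0.089629 = +8.9629%.

+8.96%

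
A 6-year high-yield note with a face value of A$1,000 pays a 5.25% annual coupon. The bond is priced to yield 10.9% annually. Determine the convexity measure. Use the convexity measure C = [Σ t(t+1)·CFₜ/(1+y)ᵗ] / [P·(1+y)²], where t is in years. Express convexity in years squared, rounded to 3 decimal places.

28.028

With y = 0.109:
  t   CF        PV=CF/(1+0.109)^t    t·PV        t(t+1)·PV
  1        52.50        47.3399        47.3399          94.6799
  2        52.50        42.6871        85.3741         256.1223
  3        52.50        38.4915       115.4745         461.8978
  4        52.50        34.7083       138.8331         694.1656
  5        52.50        31.2969       156.4846         938.9075
  6     1,052.50       565.7608     3,394.5646      23,761.9522
  Σ                    760.2845     3,938.0708      26,207.7254
P = 760.2845.
Convexity = Σ t(t+1)·PV / [P·(1+y)²] = 26,207.7254 / (760.2845 × 1.229881) = 28.02787.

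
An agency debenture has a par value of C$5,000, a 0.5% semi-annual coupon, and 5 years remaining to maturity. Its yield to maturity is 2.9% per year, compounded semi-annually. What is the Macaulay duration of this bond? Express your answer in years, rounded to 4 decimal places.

4.9400 years

Periodic yield y = 0.0145. Discount each cash flow and weight by its period:
  t   CF        PV=CF/(1+0.0145)^t    t·PV
  1        12.50        12.3213        12.3213
  2        12.50        12.1452        24.2905
  3        12.50        11.9716        35.9149
  4        12.50        11.8005        47.2022
  5        12.50        11.6319        58.1594
  6        12.50        11.4656        68.7937
  7        12.50        11.3017        79.1122
  8        12.50        11.1402        89.1217
  9        12.50        10.9810        98.8289
  10    5,012.50     4,340.4411    43,404.4115
  Σ                  4,445.2004    43,918.1564
Price P = Σ PV = 4,445.2004.
Macaulay duration = Σ(t·PV) / P = 43,918.1564 / 4,445.2004 = 9.87990 half-year periods.
In years: 9.87990 / 2 = 4.93995 years.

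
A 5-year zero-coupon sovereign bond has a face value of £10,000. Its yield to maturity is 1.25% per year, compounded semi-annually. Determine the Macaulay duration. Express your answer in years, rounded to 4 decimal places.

5.0000 years

A zero-coupon bond has a single cash flow at maturity, so its Macaulay duration equals its maturity: 5 years.
(Equivalently: 10 semi-annual periods ÷ 2 = 5 years.)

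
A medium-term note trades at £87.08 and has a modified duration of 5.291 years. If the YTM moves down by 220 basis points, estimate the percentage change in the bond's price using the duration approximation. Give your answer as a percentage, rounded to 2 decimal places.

+11.64%

Duration approximation: ΔP/P ≈ -D_mod · Δy = -5.291 × (-0.022) = +0.116402.
As a percentage: +11.6402%.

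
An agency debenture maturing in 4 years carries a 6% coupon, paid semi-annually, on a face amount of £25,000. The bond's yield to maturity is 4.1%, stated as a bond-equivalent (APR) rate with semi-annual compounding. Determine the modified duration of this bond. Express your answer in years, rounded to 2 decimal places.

Periodic yield y = 0.0205. First find Macaulay duration:
  t   CF        PV=CF/(1+0.0205)^t    t·PV
  1       750.00       734.9339       734.9339
  2       750.00       720.1704     1,440.3407
  3       750.00       705.7034     2,117.1103
  4       750.00       691.5271     2,766.1085
  5       750.00       677.6356     3,388.1780
  6       750.00       664.0231     3,984.1388
  7       750.00       650.6841     4,554.7888
  8    25,750.00    21,891.3811   175,131.0486
  Σ                 26,736.0587   194,116.6476
P = 26,736.0587; Macaulay duration = 194,116.6476 / 26,736.0587 = 7.26048 half-year periods = 3.63024 years.
Modified duration = D_Mac / (1 + y) = 3.63024 / 1.0205 = 3.55732 years.

3.56 years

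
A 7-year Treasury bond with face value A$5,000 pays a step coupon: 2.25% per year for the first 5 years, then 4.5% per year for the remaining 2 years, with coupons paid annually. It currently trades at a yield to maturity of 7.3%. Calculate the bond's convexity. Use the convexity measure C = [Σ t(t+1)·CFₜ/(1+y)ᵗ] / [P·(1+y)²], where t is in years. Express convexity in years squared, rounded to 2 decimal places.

With y = 0.073:
  t   CF        PV=CF/(1+0.073)^t    t·PV        t(t+1)·PV
  1       112.50       104.8462       104.8462         209.6925
  2       112.50        97.7132       195.4263         586.2790
  3       112.50        91.0654       273.1962       1,092.7847
  4       112.50        84.8699       339.4796       1,697.3978
  5       112.50        79.0959       395.4794       2,372.8767
  6       225.00       147.4294       884.5766       6,192.0361
  7     5,225.00     3,190.7167    22,335.0167     178,680.1334
  Σ                  3,795.7367    24,528.0210     190,831.2000
P = 3,795.7367.
Convexity = Σ t(t+1)·PV / [P·(1+y)²] = 190,831.2000 / (3,795.7367 × 1.151329) = 43.66705.

43.67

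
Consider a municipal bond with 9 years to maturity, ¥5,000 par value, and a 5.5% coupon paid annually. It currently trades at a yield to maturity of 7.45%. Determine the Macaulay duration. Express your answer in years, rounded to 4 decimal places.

Periodic yield y = 0.0745. Discount each cash flow and weight by its year:
  t   CF        PV=CF/(1+0.0745)^t    t·PV
  1       275.00       255.9330       255.9330
  2       275.00       238.1880       476.3760
  3       275.00       221.6733       665.0200
  4       275.00       206.3037       825.2148
  5       275.00       191.9997       959.9986
  6       275.00       178.6875     1,072.1250
  7       275.00       166.2983     1,164.0880
  8       275.00       154.7681     1,238.1445
  9     5,275.00     2,762.8969    24,866.0725
  Σ                  4,376.7485    31,522.9722
Price P = Σ PV = 4,376.7485.
Macaulay duration = Σ(t·PV) / P = 31,522.9722 / 4,376.7485 = 7.20237 years.

7.2024 years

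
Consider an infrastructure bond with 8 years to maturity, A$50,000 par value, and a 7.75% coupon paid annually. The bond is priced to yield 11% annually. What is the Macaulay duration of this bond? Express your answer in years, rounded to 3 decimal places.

6.064 years

Periodic yield y = 0.11. Discount each cash flow and weight by its year:
  t   CF        PV=CF/(1+0.11)^t    t·PV
  1     3,875.00     3,490.9910     3,490.9910
  2     3,875.00     3,145.0369     6,290.0739
  3     3,875.00     2,833.3666     8,500.0998
  4     3,875.00     2,552.5825    10,210.3301
  5     3,875.00     2,299.6239    11,498.1195
  6     3,875.00     2,071.7332    12,430.3994
  7     3,875.00     1,866.4263    13,064.9844
  8    53,875.00    23,377.7900   187,022.3199
  Σ                 41,637.5505   252,507.3180
Price P = Σ PV = 41,637.5505.
Macaulay duration = Σ(t·PV) / P = 252,507.3180 / 41,637.5505 = 6.06441 years.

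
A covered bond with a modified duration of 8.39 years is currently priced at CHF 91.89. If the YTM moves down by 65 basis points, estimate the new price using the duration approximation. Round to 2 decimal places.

Duration approximation: ΔP/P ≈ -D_mod · Δy = -8.39 × (-0.0065) = +0.054535.
New price ≈ 91.89 × (1 + 0.054535) = 96.90122115.

CHF 96.90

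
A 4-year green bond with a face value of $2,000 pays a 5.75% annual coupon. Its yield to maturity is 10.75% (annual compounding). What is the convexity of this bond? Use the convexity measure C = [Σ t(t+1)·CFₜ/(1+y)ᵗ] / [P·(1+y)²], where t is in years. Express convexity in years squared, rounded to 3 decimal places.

With y = 0.1075:
  t   CF        PV=CF/(1+0.1075)^t    t·PV        t(t+1)·PV
  1       115.00       103.8375       103.8375         207.6749
  2       115.00        93.7584       187.5169         562.5506
  3       115.00        84.6577       253.9732       1,015.8928
  4     2,115.00     1,405.8385     5,623.3540      28,116.7700
  Σ                  1,688.0921     6,168.6815      29,902.8883
P = 1,688.0921.
Convexity = Σ t(t+1)·PV / [P·(1+y)²] = 29,902.8883 / (1,688.0921 × 1.226556) = 14.44207.

14.442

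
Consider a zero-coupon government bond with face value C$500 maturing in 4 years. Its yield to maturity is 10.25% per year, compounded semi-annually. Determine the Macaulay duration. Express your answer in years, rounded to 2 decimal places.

4.00 years

A zero-coupon bond has a single cash flow at maturity, so its Macaulay duration equals its maturity: 4 years.
(Equivalently: 8 semi-annual periods ÷ 2 = 4 years.)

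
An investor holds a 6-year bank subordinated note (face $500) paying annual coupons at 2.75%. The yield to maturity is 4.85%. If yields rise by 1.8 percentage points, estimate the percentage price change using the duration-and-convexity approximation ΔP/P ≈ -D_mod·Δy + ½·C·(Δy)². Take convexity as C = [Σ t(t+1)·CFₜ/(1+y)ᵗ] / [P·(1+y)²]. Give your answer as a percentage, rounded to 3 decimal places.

With y = 0.0485:
  t   CF        PV=CF/(1+0.0485)^t    t·PV        t(t+1)·PV
  1        13.75        13.1140        13.1140          26.2279
  2        13.75        12.5074        25.0147          75.0442
  3        13.75        11.9288        35.7865         143.1458
  4        13.75        11.3770        45.5081         227.5406
  5        13.75        10.8508        54.2538         325.5231
  6       513.75       386.6707     2,320.0240      16,240.1680
  Σ                    446.4486     2,493.7011      17,037.6496
P = 446.4486; D_Mac = 5.58564 yrs; D_mod = 5.32727 yrs; C = 34.71373.
Duration effect: -5.32727 × (+0.018) = -0.095891
Convexity effect: 0.5 × 34.71373 × (0.018)² = +0.0056236
ΔP/P ≈ -0.095891 + 0.0056236 = -0.090267 = -9.0267%.

-9.027%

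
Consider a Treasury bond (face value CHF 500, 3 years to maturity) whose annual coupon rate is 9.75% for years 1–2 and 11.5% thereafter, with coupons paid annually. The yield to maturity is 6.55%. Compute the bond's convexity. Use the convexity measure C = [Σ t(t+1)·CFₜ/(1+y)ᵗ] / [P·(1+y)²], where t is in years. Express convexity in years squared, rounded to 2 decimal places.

9.42

With y = 0.0655:
  t   CF        PV=CF/(1+0.0655)^t    t·PV        t(t+1)·PV
  1        48.75        45.7532        45.7532          91.5063
  2        48.75        42.9406        85.8811         257.6434
  3       557.50       460.8764     1,382.6293       5,530.5173
  Σ                    549.5702     1,514.2636       5,879.6670
P = 549.5702.
Convexity = Σ t(t+1)·PV / [P·(1+y)²] = 5,879.6670 / (549.5702 × 1.135290) = 9.42373.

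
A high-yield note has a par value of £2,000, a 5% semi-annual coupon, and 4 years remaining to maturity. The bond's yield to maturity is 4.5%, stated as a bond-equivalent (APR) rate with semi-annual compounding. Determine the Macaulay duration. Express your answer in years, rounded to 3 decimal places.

3.678 years

Periodic yield y = 0.0225. Discount each cash flow and weight by its period:
  t   CF        PV=CF/(1+0.0225)^t    t·PV
  1        50.00        48.8998        48.8998
  2        50.00        47.8237        95.6474
  3        50.00        46.7714       140.3141
  4        50.00        45.7422       182.9687
  5        50.00        44.7356       223.6781
  6        50.00        43.7512       262.5073
  7        50.00        42.7885       299.5193
  8     2,050.00     1,715.7236    13,725.7889
  Σ                  2,036.2359    14,979.3235
Price P = Σ PV = 2,036.2359.
Macaulay duration = Σ(t·PV) / P = 14,979.3235 / 2,036.2359 = 7.35638 half-year periods.
In years: 7.35638 / 2 = 3.67819 years.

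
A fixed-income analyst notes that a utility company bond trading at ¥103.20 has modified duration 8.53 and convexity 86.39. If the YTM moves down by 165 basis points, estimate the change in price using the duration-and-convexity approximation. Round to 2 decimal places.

+¥15.74

Duration effect: -D_mod·Δy = -8.53 × (-0.0165) = +0.140745
Convexity effect: ½·C·(Δy)² = 0.5 × 86.39 × (-0.0165)² = +0.01175983875
ΔP/P ≈ +0.140745 + 0.01175983875 = +0.15250483875
ΔP ≈ 103.20 × (+0.15250483875) = +15.738499359.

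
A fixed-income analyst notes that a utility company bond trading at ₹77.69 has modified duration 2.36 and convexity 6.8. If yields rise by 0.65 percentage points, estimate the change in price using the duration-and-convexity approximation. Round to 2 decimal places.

-₹1.18

Duration effect: -D_mod·Δy = -2.36 × (+0.0065) = -0.015340
Convexity effect: ½·C·(Δy)² = 0.5 × 6.8 × (0.0065)² = +0.00014365
ΔP/P ≈ -0.015340 + 0.00014365 = -0.01519635
ΔP ≈ 77.69 × (-0.01519635) = -1.1806044315.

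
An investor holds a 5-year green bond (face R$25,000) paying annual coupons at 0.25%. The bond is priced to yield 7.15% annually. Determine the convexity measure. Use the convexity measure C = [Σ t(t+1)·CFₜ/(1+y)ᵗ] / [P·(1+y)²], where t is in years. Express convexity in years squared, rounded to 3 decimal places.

With y = 0.0715:
  t   CF        PV=CF/(1+0.0715)^t    t·PV        t(t+1)·PV
  1        62.50        58.3294        58.3294         116.6589
  2        62.50        54.4372       108.8744         326.6231
  3        62.50        50.8047       152.4140         609.6558
  4        62.50        47.4145       189.6581         948.2903
  5    25,062.50    17,744.4896    88,722.4482     532,334.6895
  Σ                 17,955.4754    89,231.7241     534,335.9176
P = 17,955.4754.
Convexity = Σ t(t+1)·PV / [P·(1+y)²] = 534,335.9176 / (17,955.4754 × 1.148112) = 25.91989.

25.920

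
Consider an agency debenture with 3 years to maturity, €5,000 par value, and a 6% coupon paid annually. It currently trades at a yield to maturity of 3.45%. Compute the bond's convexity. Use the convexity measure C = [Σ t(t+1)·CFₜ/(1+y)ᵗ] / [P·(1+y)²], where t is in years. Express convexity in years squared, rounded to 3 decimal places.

10.414

With y = 0.0345:
  t   CF        PV=CF/(1+0.0345)^t    t·PV        t(t+1)·PV
  1       300.00       289.9952       289.9952         579.9903
  2       300.00       280.3240       560.6480       1,681.9439
  3     5,300.00     4,787.2310    14,361.6930      57,446.7721
  Σ                  5,357.5502    15,212.3362      59,708.7063
P = 5,357.5502.
Convexity = Σ t(t+1)·PV / [P·(1+y)²] = 59,708.7063 / (5,357.5502 × 1.070190) = 10.41383.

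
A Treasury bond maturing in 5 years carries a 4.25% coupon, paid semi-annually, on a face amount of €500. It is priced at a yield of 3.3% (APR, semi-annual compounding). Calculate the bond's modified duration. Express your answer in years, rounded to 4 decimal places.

Periodic yield y = 0.0165. First find Macaulay duration:
  t   CF        PV=CF/(1+0.0165)^t    t·PV
  1       10.625        10.4525        10.4525
  2       10.625        10.2829        20.5657
  3       10.625        10.1160        30.3479
  4       10.625         9.9517        39.8070
  5       10.625         9.7902        48.9511
  6       10.625         9.6313        57.7878
  7       10.625         9.4750        66.3247
  8       10.625         9.3212        74.5693
  9       10.625         9.1699        82.5287
  10     510.625       433.5391     4,335.3907
  Σ                    521.7296     4,766.7253
P = 521.7296; Macaulay duration = 4,766.7253 / 521.7296 = 9.13639 half-year periods = 4.56819 years.
Modified duration = D_Mac / (1 + y) = 4.56819 / 1.0165 = 4.49404 years.

4.4940 years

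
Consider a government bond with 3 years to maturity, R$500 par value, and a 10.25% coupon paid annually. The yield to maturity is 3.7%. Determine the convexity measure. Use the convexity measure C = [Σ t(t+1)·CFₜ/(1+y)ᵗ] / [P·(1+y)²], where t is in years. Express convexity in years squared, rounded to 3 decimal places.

With y = 0.037:
  t   CF        PV=CF/(1+0.037)^t    t·PV        t(t+1)·PV
  1        51.25        49.4214        49.4214          98.8428
  2        51.25        47.6581        95.3161         285.9484
  3       551.25       494.3247     1,482.9742       5,931.8967
  Σ                    591.4042     1,627.7117       6,316.6879
P = 591.4042.
Convexity = Σ t(t+1)·PV / [P·(1+y)²] = 6,316.6879 / (591.4042 × 1.075369) = 9.93225.

9.932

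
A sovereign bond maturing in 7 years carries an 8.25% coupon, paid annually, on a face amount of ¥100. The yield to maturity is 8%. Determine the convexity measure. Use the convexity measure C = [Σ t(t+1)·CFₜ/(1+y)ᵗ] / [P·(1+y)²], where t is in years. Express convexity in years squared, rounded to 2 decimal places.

With y = 0.08:
  t   CF        PV=CF/(1+0.08)^t    t·PV        t(t+1)·PV
  1         8.25         7.6389         7.6389          15.2778
  2         8.25         7.0730        14.1461          42.4383
  3         8.25         6.5491        19.6473          78.5894
  4         8.25         6.0640        24.2560         121.2799
  5         8.25         5.6148        28.0741         168.4443
  6         8.25         5.1989        31.1934         218.3538
  7       108.25        63.1628       442.1398       3,537.1188
  Σ                    101.3016       567.0956       4,181.5023
P = 101.3016.
Convexity = Σ t(t+1)·PV / [P·(1+y)²] = 4,181.5023 / (101.3016 × 1.166400) = 35.38902.

35.39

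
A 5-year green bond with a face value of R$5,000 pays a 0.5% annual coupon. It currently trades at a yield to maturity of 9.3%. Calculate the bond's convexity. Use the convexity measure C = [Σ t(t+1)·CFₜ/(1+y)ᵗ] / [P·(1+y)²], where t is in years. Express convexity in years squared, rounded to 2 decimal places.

24.69

With y = 0.093:
  t   CF        PV=CF/(1+0.093)^t    t·PV        t(t+1)·PV
  1        25.00        22.8728        22.8728          45.7457
  2        25.00        20.9266        41.8533         125.5599
  3        25.00        19.1461        57.4382         229.7528
  4        25.00        17.5170        70.0679         350.3397
  5     5,025.00     3,221.3303    16,106.6515      96,639.9087
  Σ                  3,301.7928    16,298.8837      97,391.3067
P = 3,301.7928.
Convexity = Σ t(t+1)·PV / [P·(1+y)²] = 97,391.3067 / (3,301.7928 × 1.194649) = 24.69051.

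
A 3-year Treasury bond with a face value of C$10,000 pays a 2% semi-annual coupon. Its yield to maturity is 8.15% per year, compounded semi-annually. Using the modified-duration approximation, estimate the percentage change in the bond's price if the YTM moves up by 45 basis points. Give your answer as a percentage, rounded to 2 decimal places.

Periodic yield y = 0.04075. Modified duration first:
  t   CF        PV=CF/(1+0.04075)^t    t·PV
  1       100.00        96.0846        96.0846
  2       100.00        92.3224       184.6448
  3       100.00        88.7076       266.1227
  4       100.00        85.2343       340.9371
  5       100.00        81.8970       409.4849
  6    10,100.00     7,947.7255    47,686.3527
  Σ                  8,391.9713    48,983.6269
P = 8,391.9713; D_Mac = 5.83696 half-year periods = 2.91848 yrs; D_mod = 2.91848/(1+0.04075) = 2.80421 yrs.
ΔP/P ≈ -D_mod · Δy = -2.80421 × (+0.0045) = -0.012619 = -1.2619%.

-1.26%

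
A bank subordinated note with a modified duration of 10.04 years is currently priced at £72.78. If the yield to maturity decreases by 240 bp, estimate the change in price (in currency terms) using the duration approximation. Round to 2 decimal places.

Duration approximation: ΔP/P ≈ -D_mod · Δy = -10.04 × (-0.024) = +0.240960.
ΔP ≈ 72.78 × (+0.240960) = +17.5370688.

+£17.54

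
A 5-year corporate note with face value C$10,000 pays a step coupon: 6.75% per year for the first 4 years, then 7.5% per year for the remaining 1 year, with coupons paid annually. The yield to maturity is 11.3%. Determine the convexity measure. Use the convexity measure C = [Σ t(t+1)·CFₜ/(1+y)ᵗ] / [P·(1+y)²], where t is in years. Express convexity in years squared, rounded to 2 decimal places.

20.05

With y = 0.113:
  t   CF        PV=CF/(1+0.113)^t    t·PV        t(t+1)·PV
  1       675.00       606.4690       606.4690       1,212.9380
  2       675.00       544.8958     1,089.7916       3,269.3747
  3       675.00       489.5739     1,468.7218       5,874.8871
  4       675.00       439.8688     1,759.4750       8,797.3751
  5    10,750.00     6,294.0856    31,470.4278     188,822.5669
  Σ                  8,374.8930    36,394.8852     207,977.1418
P = 8,374.8930.
Convexity = Σ t(t+1)·PV / [P·(1+y)²] = 207,977.1418 / (8,374.8930 × 1.238769) = 20.04684.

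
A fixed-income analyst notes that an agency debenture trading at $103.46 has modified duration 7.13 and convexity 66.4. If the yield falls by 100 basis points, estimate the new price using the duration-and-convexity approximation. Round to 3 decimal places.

$111.180

Duration effect: -D_mod·Δy = -7.13 × (-0.01) = +0.071300
Convexity effect: ½·C·(Δy)² = 0.5 × 66.4 × (-0.01)² = +0.0033200
ΔP/P ≈ +0.071300 + 0.0033200 = +0.074620
New price ≈ 103.46 × (1 + 0.074620) = 111.1801852.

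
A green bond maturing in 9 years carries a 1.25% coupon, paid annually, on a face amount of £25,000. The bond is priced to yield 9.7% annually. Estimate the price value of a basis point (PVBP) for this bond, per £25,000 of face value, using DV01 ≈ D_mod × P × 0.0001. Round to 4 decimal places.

Periodic yield y = 0.097.
  t   CF        PV=CF/(1+0.097)^t    t·PV
  1       312.50       284.8678       284.8678
  2       312.50       259.6790       519.3579
  3       312.50       236.7174       710.1521
  4       312.50       215.7861       863.1445
  5       312.50       196.7057       983.5284
  6       312.50       179.3124     1,075.8742
  7       312.50       163.4570     1,144.1993
  8       312.50       149.0037     1,192.0295
  9    25,312.50    11,002.0950    99,018.8554
  Σ                 12,687.6241   105,792.0091
P = 12,687.6241; D_Mac = 8.33820 yrs; D_mod = 7.60092 yrs.
DV01 ≈ 7.60092 × 12,687.6241 × 0.0001 = 9.643757.

£9.6438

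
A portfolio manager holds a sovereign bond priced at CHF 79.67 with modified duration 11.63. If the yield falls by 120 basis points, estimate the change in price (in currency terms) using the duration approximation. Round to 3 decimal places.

Duration approximation: ΔP/P ≈ -D_mod · Δy = -11.63 × (-0.012) = +0.139560.
ΔP ≈ 79.67 × (+0.139560) = +11.1187452.

+CHF 11.119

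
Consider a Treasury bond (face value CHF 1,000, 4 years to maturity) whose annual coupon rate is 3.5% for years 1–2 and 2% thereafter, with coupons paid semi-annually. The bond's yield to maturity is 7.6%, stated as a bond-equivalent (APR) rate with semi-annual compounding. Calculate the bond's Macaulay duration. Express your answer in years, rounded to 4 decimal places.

3.7596 years

Periodic yield y = 0.038. Discount each cash flow and weight by its period:
  t   CF        PV=CF/(1+0.038)^t    t·PV
  1        17.50        16.8593        16.8593
  2        17.50        16.2421        32.4843
  3        17.50        15.6475        46.9426
  4        17.50        15.0747        60.2988
  5        10.00         8.2988        41.4938
  6        10.00         7.9950        47.9697
  7        10.00         7.7023        53.9159
  8     1,010.00       749.4498     5,995.5984
  Σ                    837.2695     6,295.5628
Price P = Σ PV = 837.2695.
Macaulay duration = Σ(t·PV) / P = 6,295.5628 / 837.2695 = 7.51916 half-year periods.
In years: 7.51916 / 2 = 3.75958 years.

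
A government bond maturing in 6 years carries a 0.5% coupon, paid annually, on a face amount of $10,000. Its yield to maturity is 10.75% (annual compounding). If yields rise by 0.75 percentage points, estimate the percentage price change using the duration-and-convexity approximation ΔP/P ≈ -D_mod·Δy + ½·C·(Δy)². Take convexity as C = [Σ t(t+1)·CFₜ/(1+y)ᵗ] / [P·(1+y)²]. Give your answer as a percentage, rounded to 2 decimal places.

With y = 0.1075:
  t   CF        PV=CF/(1+0.1075)^t    t·PV        t(t+1)·PV
  1        50.00        45.1467        45.1467          90.2935
  2        50.00        40.7645        81.5291         244.5872
  3        50.00        36.8077       110.4231         441.6925
  4        50.00        33.2350       132.9398         664.6991
  5        50.00        30.0090       150.0449         900.2696
  6    10,050.00     5,446.3262    32,677.9574     228,745.7021
  Σ                  5,632.2892    33,198.0411     231,087.2439
P = 5,632.2892; D_Mac = 5.89424 yrs; D_mod = 5.32211 yrs; C = 33.45057.
Duration effect: -5.32211 × (+0.0075) = -0.039916
Convexity effect: 0.5 × 33.45057 × (0.0075)² = +0.0009408
ΔP/P ≈ -0.039916 + 0.0009408 = -0.038975 = -3.8975%.

-3.90%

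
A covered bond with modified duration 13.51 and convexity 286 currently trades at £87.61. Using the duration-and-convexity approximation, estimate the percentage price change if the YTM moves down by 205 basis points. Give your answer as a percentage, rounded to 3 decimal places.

Duration effect: -D_mod·Δy = -13.51 × (-0.0205) = +0.276955
Convexity effect: ½·C·(Δy)² = 0.5 × 286 × (-0.0205)² = +0.06009575
ΔP/P ≈ +0.276955 + 0.06009575 = +0.33705075
= +33.705075%.

+33.705%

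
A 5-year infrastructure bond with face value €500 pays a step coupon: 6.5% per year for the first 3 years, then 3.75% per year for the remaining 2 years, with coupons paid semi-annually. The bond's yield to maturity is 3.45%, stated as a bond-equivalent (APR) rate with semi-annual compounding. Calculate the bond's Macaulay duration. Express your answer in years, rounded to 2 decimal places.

Periodic yield y = 0.01725. Discount each cash flow and weight by its period:
  t   CF        PV=CF/(1+0.01725)^t    t·PV
  1       16.250        15.9744        15.9744
  2       16.250        15.7036        31.4071
  3       16.250        15.4373        46.3118
  4       16.250        15.1755        60.7019
  5       16.250        14.9181        74.5907
  6       16.250        14.6652        87.9910
  7        9.375         8.3172        58.2204
  8        9.375         8.1762        65.4093
  9        9.375         8.0375        72.3377
  10     509.375       429.2998     4,292.9976
  Σ                    545.7047     4,805.9420
Price P = Σ PV = 545.7047.
Macaulay duration = Σ(t·PV) / P = 4,805.9420 / 545.7047 = 8.80685 half-year periods.
In years: 8.80685 / 2 = 4.40343 years.

4.40 years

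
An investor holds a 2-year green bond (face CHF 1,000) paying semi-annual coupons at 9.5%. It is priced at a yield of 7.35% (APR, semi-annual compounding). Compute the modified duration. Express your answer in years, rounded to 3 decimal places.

Periodic yield y = 0.03675. First find Macaulay duration:
  t   CF        PV=CF/(1+0.03675)^t    t·PV
  1        47.50        45.8163        45.8163
  2        47.50        44.1922        88.3844
  3        47.50        42.6257       127.8771
  4     1,047.50       906.6880     3,626.7519
  Σ                  1,039.3221     3,888.8296
P = 1,039.3221; Macaulay duration = 3,888.8296 / 1,039.3221 = 3.74170 half-year periods = 1.87085 years.
Modified duration = D_Mac / (1 + y) = 1.87085 / 1.03675 = 1.80453 years.

1.805 years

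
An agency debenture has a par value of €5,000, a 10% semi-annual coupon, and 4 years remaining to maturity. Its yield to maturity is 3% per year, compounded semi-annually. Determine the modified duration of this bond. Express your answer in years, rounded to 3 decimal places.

Periodic yield y = 0.015. First find Macaulay duration:
  t   CF        PV=CF/(1+0.015)^t    t·PV
  1       250.00       246.3054       246.3054
  2       250.00       242.6654       485.3309
  3       250.00       239.0792       717.2377
  4       250.00       235.5461       942.1842
  5       250.00       232.0651     1,160.3254
  6       250.00       228.6355     1,371.8133
  7       250.00       225.2567     1,576.7969
  8     5,250.00     4,660.4834    37,283.8672
  Σ                  6,310.0369    43,783.8610
P = 6,310.0369; Macaulay duration = 43,783.8610 / 6,310.0369 = 6.93876 half-year periods = 3.46938 years.
Modified duration = D_Mac / (1 + y) = 3.46938 / 1.015 = 3.41811 years.

3.418 years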